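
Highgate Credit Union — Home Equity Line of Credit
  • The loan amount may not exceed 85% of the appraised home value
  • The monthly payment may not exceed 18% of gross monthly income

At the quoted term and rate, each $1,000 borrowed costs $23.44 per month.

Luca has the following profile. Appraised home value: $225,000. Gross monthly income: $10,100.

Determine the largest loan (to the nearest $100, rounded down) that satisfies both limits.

Payment cap: 18% × $10,100 = $1,818/month.
At $23.44 per $1,000, that supports 1,818/23.44 × 1,000 ≈ $77,559 → $77,500.
LTV cap: 85% × $225,000 = $191,250 → $191,200.
Binding constraint: payment-to-income.

$77,500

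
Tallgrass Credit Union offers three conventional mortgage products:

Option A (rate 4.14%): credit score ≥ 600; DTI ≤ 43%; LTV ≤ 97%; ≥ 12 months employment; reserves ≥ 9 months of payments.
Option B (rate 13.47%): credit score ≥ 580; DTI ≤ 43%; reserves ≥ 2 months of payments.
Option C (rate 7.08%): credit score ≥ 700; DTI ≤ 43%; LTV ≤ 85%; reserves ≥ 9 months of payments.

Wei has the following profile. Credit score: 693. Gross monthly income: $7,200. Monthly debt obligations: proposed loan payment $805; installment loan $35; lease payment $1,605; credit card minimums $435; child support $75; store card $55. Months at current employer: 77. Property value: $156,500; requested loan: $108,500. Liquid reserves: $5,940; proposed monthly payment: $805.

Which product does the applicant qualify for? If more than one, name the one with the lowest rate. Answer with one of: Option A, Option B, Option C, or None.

Total debts = (805 + 35 + 1,605 + 435 + 75 + 55) = 3,010; DTI = 3,010/7,200 = 41.8%.
LTV = 108,500/156,500 = 69.3%.
Reserves = 5,940/805 = 7.4 months.
Option A: score 693 ≥ 600; DTI 41.8% ≤ 43%; LTV 69.3% ≤ 97%; employment 77 ≥ 12 mo; reserves 7.4 < 9 mo → does not qualify.
Option B: score 693 ≥ 580; DTI 41.8% ≤ 43%; reserves 7.4 ≥ 2 mo → qualifies.
Option C: score 693 < 700; DTI 41.8% ≤ 43%; LTV 69.3% ≤ 85%; reserves 7.4 < 9 mo → does not qualify.

Option B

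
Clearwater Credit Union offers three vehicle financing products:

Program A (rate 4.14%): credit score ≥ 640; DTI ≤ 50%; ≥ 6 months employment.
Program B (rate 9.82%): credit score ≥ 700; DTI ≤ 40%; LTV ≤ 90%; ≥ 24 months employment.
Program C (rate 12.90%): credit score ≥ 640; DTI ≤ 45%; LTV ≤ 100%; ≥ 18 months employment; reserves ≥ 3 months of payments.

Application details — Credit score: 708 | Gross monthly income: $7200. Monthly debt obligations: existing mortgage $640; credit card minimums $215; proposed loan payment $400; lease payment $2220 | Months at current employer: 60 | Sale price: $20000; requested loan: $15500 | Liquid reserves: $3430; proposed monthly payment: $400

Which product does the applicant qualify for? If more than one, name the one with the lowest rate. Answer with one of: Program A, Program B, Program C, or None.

Total debts = (640 + 215 + 400 + 2,220) = 3,475; DTI = 3,475/7,200 = 48.3%.
LTV = 15,500/20,000 = 77.5%.
Reserves = 3,430/400 = 8.6 months.
Program A: score 708 ≥ 640; DTI 48.3% ≤ 50%; employment 60 ≥ 6 mo → qualifies.
Program B: score 708 ≥ 700; DTI 48.3% > 40%; LTV 77.5% ≤ 90%; employment 60 ≥ 24 mo → does not qualify.
Program C: score 708 ≥ 640; DTI 48.3% > 45%; LTV 77.5% ≤ 100%; employment 60 ≥ 18 mo; reserves 8.6 ≥ 3 mo → does not qualify.

Program A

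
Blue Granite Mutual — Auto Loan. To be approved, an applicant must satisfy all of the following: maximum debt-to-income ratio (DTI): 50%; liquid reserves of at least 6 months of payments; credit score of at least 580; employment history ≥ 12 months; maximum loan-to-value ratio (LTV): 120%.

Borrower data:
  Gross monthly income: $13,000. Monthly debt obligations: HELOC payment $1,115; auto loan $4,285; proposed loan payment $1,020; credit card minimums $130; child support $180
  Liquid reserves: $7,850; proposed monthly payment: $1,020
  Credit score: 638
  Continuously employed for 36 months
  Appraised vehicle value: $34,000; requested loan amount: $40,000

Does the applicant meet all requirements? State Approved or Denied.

Total monthly debts = (1,115 + 4,285 + 1,020 + 130 + 180) = 6,730. DTI = 6,730/13,000 = 51.8% > 50%
Liquid reserves cover 7,850/1,020 = 7.7 months — ≥ 6 required
Credit score 638 ≥ 580 (meets)
Employment 36 ≥ 12 months
LTV = 40,000/34,000 = 117.6% ≤ 120%
Fails on DTI.

Denied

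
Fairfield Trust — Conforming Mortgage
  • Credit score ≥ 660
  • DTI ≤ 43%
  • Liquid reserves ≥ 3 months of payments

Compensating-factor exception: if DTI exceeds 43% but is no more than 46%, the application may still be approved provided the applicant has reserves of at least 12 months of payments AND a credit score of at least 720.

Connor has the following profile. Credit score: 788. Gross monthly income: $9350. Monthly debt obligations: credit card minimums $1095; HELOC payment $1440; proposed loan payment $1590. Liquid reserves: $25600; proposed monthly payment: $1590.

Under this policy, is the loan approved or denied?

Approved

Credit score 788 ≥ 660 (meets base)
Total debts = (1,095 + 1,440 + 1,590) = 4,125. DTI: 4,125 ÷ 9,350 = 44.1%, over the 43% base limit.
Reserves = 25,600/1,590 = 16.1 months ≥ 3
44.1% falls in the override range (43%–46%), so the compensating-factor test applies.
Override check — reserves: 16.1 mo (ok); score: 788 (ok).
Both compensating conditions met → exception applies.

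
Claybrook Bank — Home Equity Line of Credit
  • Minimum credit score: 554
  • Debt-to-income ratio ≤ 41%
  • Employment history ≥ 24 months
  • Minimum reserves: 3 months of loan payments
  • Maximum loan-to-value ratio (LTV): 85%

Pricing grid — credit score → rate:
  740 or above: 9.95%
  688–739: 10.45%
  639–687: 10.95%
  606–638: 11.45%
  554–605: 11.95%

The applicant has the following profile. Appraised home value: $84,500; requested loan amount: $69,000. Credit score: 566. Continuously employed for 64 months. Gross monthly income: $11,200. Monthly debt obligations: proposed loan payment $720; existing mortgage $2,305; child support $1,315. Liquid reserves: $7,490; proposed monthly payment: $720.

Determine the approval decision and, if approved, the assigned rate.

Approved at 11.95%

Credit score 566 ≥ 554 (meets minimum)
Reserves: 7,490 ÷ 720 = 10.4 months (meets 3-month minimum)
Employment 64 ≥ 24 months
Loan-to-value = 69,000/84,500 = 81.7% — pass (85% max)
Total monthly debts = (720 + 2,305 + 1,315) = 4,340. Debt-to-income = 4,340/11,200 = 38.8% — meets 41% limit
All requirements met. Score 566 falls in the 554–605 tier → 11.95%.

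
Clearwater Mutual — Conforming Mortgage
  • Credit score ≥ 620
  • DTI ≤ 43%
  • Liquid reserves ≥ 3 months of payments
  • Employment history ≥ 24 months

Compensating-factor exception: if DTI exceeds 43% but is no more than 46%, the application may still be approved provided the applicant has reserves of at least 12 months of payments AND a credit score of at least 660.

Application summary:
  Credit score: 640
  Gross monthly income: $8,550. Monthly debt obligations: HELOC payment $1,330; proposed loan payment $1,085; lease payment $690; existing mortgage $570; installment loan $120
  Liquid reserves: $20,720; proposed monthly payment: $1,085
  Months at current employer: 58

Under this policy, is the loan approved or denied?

Denied

Credit score 640 ≥ 620 (meets base)
Total debts = (1,330 + 1,085 + 690 + 570 + 120) = 3,795. DTI: 3,795 ÷ 8,550 = 44.4%, over the 43% base limit.
Reserves: 20,720 ÷ 1,085 = 19.1 months (meets 3-month minimum)
Employment 58 ≥ 24 months
44.4% falls in the override range (43%–46%), so the compensating-factor test applies.
Reserves 19.1 ≥ 12 months; credit score 640 < 660.
Compensating-factor requirement not fully met.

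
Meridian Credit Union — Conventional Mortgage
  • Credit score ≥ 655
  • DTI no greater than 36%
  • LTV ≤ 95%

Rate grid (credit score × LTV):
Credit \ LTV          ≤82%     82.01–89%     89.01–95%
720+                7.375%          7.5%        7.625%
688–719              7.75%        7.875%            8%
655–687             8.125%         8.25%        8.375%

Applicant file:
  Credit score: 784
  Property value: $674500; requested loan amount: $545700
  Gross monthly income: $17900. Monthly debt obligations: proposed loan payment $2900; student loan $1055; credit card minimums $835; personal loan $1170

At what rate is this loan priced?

7.375%

Credit score 784 ≥ 655; Total monthly debts = (2,900 + 1,055 + 835 + 1,170) = 5,960. DTI: 5,960 ÷ 17,900 = 33.3%, within the 36% cap
LTV = 545,700/674,500 = 80.9% ≤ 95%
Row: 784 falls in 720+. Column: 80.9% falls in ≤82%. Rate = 7.375%.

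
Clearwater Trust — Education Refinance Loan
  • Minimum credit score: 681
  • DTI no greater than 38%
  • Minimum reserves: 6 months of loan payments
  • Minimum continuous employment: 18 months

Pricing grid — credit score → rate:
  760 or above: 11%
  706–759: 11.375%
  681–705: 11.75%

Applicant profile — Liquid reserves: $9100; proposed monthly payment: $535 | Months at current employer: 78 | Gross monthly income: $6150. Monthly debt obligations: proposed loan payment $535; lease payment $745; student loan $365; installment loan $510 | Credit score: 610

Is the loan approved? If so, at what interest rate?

Credit score 610 < 681 (below minimum)
Total monthly debts = (535 + 745 + 365 + 510) = 2,155. DTI: 2,155 ÷ 6,150 = 35%, within the 38% cap
Reserves = 9,100/535 = 17.0 months ≥ 6
Employment 78 ≥ 18 months
Not all requirements met → denied.

Denied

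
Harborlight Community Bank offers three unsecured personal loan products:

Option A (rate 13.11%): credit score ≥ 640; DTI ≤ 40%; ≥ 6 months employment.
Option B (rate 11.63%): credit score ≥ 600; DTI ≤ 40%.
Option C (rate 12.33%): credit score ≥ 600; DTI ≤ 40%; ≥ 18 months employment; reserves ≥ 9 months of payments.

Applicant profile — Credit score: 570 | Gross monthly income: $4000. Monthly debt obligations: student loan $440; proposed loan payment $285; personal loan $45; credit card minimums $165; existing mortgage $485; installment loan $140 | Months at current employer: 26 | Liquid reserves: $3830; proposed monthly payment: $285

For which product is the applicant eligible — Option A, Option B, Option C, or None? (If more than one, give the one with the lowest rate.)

Total debts = (440 + 285 + 45 + 165 + 485 + 140) = 1,560; DTI = 1,560/4,000 = 39%.
Reserves = 3,830/285 = 13.4 months.
Option A: score 570 < 640; DTI 39% ≤ 40%; employment 26 ≥ 6 mo → does not qualify.
Option B: score 570 < 600; DTI 39% ≤ 40% → does not qualify.
Option C: score 570 < 600; DTI 39% ≤ 40%; employment 26 ≥ 18 mo; reserves 13.4 ≥ 9 mo → does not qualify.

None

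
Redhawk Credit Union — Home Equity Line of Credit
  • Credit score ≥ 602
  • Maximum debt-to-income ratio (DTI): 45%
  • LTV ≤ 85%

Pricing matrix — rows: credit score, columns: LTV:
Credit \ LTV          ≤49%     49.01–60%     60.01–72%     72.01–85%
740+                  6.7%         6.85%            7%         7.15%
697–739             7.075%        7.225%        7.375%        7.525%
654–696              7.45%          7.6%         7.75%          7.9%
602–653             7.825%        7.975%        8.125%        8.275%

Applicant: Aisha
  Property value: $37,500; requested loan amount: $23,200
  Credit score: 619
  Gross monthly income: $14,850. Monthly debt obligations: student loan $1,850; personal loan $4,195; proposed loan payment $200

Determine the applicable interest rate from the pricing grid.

Credit score 619 ≥ 602; Total monthly debts = (1,850 + 4,195 + 200) = 6,245. DTI: 6,245 ÷ 14,850 = 42.1%, within the 45% cap
LTV: 23,200 ÷ 37,500 = 61.9%, within 85% cap
Credit 619 → row 602–653; LTV 61.9% → column 60.01–72%. Grid cell → 8.125%.

8.125%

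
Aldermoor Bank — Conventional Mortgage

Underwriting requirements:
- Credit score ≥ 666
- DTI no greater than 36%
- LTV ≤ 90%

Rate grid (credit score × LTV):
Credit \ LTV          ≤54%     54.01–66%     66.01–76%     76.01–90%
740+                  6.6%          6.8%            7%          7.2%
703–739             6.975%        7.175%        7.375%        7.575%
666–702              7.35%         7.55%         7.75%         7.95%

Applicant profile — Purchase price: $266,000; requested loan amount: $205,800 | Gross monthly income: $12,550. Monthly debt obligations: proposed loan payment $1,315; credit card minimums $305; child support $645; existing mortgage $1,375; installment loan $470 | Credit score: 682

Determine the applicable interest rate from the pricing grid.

Credit score 682 ≥ 666; Total monthly debts = (1,315 + 305 + 645 + 1,375 + 470) = 4,110. DTI = 4,110/12,550 = 32.7% ≤ 36%
LTV: 205,800 ÷ 266,000 = 77.4%, within 90% cap
Score 682 is in the 666–702 band; LTV 77.4% is in the 76.01–90% band → 7.95%.

7.95%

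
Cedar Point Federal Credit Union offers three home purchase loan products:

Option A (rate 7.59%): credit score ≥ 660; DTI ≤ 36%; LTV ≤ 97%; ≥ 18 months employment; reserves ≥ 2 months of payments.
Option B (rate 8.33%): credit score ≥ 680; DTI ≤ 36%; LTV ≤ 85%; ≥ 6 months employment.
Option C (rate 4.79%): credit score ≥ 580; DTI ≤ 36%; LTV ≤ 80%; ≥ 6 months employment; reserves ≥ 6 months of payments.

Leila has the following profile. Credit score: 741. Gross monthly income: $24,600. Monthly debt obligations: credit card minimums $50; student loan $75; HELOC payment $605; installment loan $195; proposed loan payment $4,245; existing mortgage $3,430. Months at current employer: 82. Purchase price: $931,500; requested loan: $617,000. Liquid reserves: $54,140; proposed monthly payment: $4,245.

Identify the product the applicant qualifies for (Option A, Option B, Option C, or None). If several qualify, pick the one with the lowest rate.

Total debts = (50 + 75 + 605 + 195 + 4,245 + 3,430) = 8,600; DTI = 8,600/24,600 = 35%.
LTV = 617,000/931,500 = 66.2%.
Reserves = 54,140/4,245 = 12.8 months.
Option A: score 741 ≥ 660; DTI 35% ≤ 36%; LTV 66.2% ≤ 97%; employment 82 ≥ 18 mo; reserves 12.8 ≥ 2 mo → qualifies.
Option B: score 741 ≥ 680; DTI 35% ≤ 36%; LTV 66.2% ≤ 85%; employment 82 ≥ 6 mo → qualifies.
Option C: score 741 ≥ 580; DTI 35% ≤ 36%; LTV 66.2% ≤ 80%; employment 82 ≥ 6 mo; reserves 12.8 ≥ 6 mo → qualifies.
Qualifying: Option A, Option B, Option C. Lowest rate is 4.79% → Option C.

Option C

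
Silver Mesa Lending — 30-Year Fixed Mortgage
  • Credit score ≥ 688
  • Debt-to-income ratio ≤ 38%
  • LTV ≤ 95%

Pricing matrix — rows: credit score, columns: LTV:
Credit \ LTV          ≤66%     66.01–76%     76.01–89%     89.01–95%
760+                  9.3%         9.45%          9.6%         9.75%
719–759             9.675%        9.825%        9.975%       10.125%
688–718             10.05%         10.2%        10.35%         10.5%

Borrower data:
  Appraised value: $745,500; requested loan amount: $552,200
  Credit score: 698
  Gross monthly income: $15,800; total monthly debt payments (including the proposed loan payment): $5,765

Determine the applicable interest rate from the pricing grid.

Credit score 698 ≥ 688; DTI: 5,765 ÷ 15,800 = 36.5%, within the 38% cap
Loan-to-value = 552,200/745,500 = 74.1% — pass (95% max)
Row: 698 falls in 688–718. Column: 74.1% falls in 66.01–76%. Rate = 10.2%.

10.2%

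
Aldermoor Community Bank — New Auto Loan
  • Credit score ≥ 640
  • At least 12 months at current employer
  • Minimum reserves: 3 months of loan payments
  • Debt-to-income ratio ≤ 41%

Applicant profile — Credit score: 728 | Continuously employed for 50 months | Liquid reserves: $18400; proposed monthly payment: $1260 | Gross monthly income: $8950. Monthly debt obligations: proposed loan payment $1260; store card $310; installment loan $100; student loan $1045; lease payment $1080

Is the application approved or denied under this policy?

Denied

Credit score 728 ≥ 640 (meets)
Employment 50 ≥ 12 months
Reserves = 18,400/1,260 = 14.6 months ≥ 3
Total monthly debts = (1,260 + 310 + 100 + 1,045 + 1,080) = 3,795. DTI: 3,795 ÷ 8,950 = 42.4%, exceeds the 41% cap
Fails on DTI.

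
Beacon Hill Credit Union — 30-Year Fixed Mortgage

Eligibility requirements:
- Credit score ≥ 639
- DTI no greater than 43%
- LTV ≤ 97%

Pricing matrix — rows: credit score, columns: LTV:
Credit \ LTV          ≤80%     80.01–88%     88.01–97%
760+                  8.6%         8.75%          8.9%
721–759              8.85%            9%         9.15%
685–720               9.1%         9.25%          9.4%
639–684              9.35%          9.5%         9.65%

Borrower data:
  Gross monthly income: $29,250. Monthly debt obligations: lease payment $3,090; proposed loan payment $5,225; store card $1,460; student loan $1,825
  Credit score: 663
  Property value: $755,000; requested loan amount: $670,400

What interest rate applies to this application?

Credit score 663 ≥ 639; Total monthly debts = (3,090 + 5,225 + 1,460 + 1,825) = 11,600. Debt-to-income = 11,600/29,250 = 39.7% — meets 43% limit
LTV = 670,400/755,000 = 88.8% ≤ 97%
Credit 663 → row 639–684; LTV 88.8% → column 88.01–97%. Grid cell → 9.65%.

9.65%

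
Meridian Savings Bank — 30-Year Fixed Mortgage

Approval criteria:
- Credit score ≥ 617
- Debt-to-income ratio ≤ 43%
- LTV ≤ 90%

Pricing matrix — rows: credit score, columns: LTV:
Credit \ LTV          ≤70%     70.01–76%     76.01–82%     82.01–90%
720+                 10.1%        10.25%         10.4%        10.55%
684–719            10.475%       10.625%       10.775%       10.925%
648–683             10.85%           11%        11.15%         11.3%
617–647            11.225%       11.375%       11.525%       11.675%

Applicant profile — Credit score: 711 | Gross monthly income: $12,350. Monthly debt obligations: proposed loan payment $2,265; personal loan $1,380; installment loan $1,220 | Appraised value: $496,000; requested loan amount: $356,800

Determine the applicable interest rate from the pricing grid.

Credit score 711 ≥ 617; Total monthly debts = (2,265 + 1,380 + 1,220) = 4,865. Debt-to-income = 4,865/12,350 = 39.4% — meets 43% limit
LTV: 356,800 ÷ 496,000 = 71.9%, within 90% cap
Score 711 is in the 684–719 band; LTV 71.9% is in the 70.01–76% band → 10.625%.

10.625%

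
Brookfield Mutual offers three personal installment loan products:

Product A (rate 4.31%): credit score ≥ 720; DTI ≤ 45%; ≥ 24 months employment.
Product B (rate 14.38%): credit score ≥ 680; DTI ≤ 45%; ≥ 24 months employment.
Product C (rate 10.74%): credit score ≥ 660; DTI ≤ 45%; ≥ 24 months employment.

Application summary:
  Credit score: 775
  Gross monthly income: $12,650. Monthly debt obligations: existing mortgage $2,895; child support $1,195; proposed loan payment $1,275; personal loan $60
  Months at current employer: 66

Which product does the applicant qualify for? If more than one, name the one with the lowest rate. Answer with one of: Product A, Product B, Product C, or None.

Product A

Total debts = (2,895 + 1,195 + 1,275 + 60) = 5,425; DTI = 5,425/12,650 = 42.9%.
Product A: score 775 ≥ 720; DTI 42.9% ≤ 45%; employment 66 ≥ 24 mo → qualifies.
Product B: score 775 ≥ 680; DTI 42.9% ≤ 45%; employment 66 ≥ 24 mo → qualifies.
Product C: score 775 ≥ 660; DTI 42.9% ≤ 45%; employment 66 ≥ 24 mo → qualifies.
Qualifying: Product A, Product B, Product C. Lowest rate is 4.31% → Product A.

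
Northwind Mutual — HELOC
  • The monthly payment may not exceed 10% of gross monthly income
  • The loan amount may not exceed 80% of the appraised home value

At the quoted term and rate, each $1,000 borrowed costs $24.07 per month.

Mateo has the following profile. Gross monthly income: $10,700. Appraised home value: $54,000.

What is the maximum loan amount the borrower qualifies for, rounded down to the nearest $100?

$43,200

Payment cap: 10% × $10,700 = $1,070/month.
At $24.07 per $1,000, that supports 1,070/24.07 × 1,000 ≈ $44,453 → $44,400.
LTV cap: 80% × $54,000 = $43,200 → $43,200.
Binding constraint: loan-to-value.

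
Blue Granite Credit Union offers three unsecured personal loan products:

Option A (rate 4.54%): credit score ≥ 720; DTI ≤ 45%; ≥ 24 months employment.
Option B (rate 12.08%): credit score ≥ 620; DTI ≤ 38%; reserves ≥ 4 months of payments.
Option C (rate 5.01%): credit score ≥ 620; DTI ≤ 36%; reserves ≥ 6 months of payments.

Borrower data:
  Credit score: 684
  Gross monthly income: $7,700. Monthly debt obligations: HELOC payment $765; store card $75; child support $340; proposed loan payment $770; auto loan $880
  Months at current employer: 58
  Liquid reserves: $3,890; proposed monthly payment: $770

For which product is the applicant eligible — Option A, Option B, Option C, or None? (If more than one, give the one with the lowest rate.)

Total debts = (765 + 75 + 340 + 770 + 880) = 2,830; DTI = 2,830/7,700 = 36.8%.
Reserves = 3,890/770 = 5.1 months.
Option A: score 684 < 720; DTI 36.8% ≤ 45%; employment 58 ≥ 24 mo → does not qualify.
Option B: score 684 ≥ 620; DTI 36.8% ≤ 38%; reserves 5.1 ≥ 4 mo → qualifies.
Option C: score 684 ≥ 620; DTI 36.8% > 36%; reserves 5.1 < 6 mo → does not qualify.

Option B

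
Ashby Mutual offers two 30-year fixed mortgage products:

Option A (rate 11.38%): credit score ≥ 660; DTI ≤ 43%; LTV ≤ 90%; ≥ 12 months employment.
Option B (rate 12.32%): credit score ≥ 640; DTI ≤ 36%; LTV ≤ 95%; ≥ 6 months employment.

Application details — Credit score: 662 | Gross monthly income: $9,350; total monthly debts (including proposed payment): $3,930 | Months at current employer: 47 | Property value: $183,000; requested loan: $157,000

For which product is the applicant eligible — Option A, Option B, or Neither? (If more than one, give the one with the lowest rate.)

Option A

DTI = 3,930/9,350 = 42%.
LTV = 157,000/183,000 = 85.8%.
Option A: score 662 ≥ 660; DTI 42% ≤ 43%; LTV 85.8% ≤ 90%; employment 47 ≥ 12 mo → qualifies.
Option B: score 662 ≥ 640; DTI 42% > 36%; LTV 85.8% ≤ 95%; employment 47 ≥ 6 mo → does not qualify.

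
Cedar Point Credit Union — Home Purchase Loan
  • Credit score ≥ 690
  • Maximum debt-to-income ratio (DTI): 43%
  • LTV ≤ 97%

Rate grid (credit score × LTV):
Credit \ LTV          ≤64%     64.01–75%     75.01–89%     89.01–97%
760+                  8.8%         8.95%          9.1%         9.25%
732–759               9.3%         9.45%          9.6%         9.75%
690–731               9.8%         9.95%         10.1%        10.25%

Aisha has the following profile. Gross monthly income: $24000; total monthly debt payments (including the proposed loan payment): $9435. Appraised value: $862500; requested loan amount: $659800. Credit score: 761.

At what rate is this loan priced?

9.1%

Credit score 761 ≥ 690; DTI: 9,435 ÷ 24,000 = 39.3%, within the 43% cap
LTV = 659,800/862,500 = 76.5% ≤ 97%
Score 761 is in the 760+ band; LTV 76.5% is in the 75.01–89% band → 9.1%.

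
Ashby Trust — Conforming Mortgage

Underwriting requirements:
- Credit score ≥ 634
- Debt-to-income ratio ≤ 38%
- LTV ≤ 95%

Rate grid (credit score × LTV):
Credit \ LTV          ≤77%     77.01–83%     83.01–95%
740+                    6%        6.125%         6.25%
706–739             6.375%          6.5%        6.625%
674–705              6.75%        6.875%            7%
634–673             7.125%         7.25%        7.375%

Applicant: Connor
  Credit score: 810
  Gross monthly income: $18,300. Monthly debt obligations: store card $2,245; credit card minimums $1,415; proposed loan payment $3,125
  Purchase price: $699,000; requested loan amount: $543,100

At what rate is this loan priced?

6.125%

Credit score 810 ≥ 634; Total monthly debts = (2,245 + 1,415 + 3,125) = 6,785. DTI = 6,785/18,300 = 37.1% ≤ 38%
LTV: 543,100 ÷ 699,000 = 77.7%, within 95% cap
Row: 810 falls in 740+. Column: 77.7% falls in 77.01–83%. Rate = 6.125%.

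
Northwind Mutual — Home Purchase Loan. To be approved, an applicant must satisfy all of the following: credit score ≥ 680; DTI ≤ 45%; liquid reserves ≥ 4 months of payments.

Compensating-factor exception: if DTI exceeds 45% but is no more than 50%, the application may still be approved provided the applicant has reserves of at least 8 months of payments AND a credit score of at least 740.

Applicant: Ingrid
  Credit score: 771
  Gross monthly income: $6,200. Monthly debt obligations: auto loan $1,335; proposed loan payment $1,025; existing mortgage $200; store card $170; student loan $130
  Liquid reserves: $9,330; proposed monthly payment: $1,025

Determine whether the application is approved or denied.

Credit score 771 ≥ 680 (meets base)
Total debts = (1,335 + 1,025 + 200 + 170 + 130) = 2,860. DTI = 2,860/6,200 = 46.1% > 45% — standard DTI limit exceeded.
Reserves = 9,330/1,025 = 9.1 months ≥ 4
DTI 46.1% is within the 45%–50% exception band; checking compensating factors.
Override check — reserves: 9.1 mo (ok); score: 771 (ok).
Both override conditions satisfied; DTI exception granted.

Approved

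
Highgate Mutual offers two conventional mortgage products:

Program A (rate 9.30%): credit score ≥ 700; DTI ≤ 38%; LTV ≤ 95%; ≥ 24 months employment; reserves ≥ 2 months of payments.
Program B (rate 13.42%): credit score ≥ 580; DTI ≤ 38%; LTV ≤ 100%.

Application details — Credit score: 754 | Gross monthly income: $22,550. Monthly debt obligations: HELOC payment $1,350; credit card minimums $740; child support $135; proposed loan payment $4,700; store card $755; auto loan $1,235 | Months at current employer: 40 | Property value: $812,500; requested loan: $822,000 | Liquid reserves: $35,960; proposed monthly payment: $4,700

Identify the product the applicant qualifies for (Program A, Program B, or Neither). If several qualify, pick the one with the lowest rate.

Total debts = (1,350 + 740 + 135 + 4,700 + 755 + 1,235) = 8,915; DTI = 8,915/22,550 = 39.5%.
LTV = 822,000/812,500 = 101.2%.
Reserves = 35,960/4,700 = 7.7 months.
Program A: score 754 ≥ 700; DTI 39.5% > 38%; LTV 101.2% > 95%; employment 40 ≥ 24 mo; reserves 7.7 ≥ 2 mo → does not qualify.
Program B: score 754 ≥ 580; DTI 39.5% > 38%; LTV 101.2% > 100% → does not qualify.

Neither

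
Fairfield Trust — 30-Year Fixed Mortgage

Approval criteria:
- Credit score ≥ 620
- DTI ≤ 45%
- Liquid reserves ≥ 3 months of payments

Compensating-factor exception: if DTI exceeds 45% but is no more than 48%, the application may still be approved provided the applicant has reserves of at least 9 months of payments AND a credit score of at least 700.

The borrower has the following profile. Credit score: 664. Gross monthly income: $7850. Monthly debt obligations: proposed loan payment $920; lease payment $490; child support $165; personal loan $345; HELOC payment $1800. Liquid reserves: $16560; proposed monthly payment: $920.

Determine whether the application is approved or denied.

Credit score 664 ≥ 620 (meets base)
Total debts = (920 + 490 + 165 + 345 + 1,800) = 3,720. DTI = 3,720/7,850 = 47.4% > 45% — standard DTI limit exceeded.
Reserves = 16,560/920 = 18.0 months ≥ 3
47.4% falls in the override range (45%–48%), so the compensating-factor test applies.
Reserves 18.0 ≥ 9 months; credit score 664 < 700.
Override conditions not both satisfied; exception does not apply.

Denied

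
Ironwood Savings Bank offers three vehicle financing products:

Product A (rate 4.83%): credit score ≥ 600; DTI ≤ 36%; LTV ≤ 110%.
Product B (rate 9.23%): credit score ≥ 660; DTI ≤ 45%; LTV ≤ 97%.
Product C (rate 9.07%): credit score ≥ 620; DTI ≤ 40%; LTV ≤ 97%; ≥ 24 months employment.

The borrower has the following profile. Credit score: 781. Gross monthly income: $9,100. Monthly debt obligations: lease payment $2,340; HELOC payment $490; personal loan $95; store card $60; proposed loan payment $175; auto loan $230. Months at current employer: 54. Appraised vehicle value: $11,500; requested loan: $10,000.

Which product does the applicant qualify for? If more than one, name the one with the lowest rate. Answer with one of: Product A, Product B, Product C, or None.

Total debts = (2,340 + 490 + 95 + 60 + 175 + 230) = 3,390; DTI = 3,390/9,100 = 37.3%.
LTV = 10,000/11,500 = 87%.
Product A: score 781 ≥ 600; DTI 37.3% > 36%; LTV 87% ≤ 110% → does not qualify.
Product B: score 781 ≥ 660; DTI 37.3% ≤ 45%; LTV 87% ≤ 97% → qualifies.
Product C: score 781 ≥ 620; DTI 37.3% ≤ 40%; LTV 87% ≤ 97%; employment 54 ≥ 24 mo → qualifies.
Qualifying: Product B, Product C. Lowest rate is 9.07% → Product C.

Product C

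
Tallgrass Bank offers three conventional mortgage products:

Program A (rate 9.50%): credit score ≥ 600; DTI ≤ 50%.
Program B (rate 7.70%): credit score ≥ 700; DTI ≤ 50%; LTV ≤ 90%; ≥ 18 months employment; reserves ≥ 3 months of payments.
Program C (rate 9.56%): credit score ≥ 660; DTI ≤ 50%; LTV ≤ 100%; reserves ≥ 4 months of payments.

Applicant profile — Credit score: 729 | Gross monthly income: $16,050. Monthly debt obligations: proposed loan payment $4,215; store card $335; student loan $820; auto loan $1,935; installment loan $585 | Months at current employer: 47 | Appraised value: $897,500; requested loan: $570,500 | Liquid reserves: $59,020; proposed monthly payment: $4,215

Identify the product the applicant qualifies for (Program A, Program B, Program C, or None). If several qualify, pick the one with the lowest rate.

Program B

Total debts = (4,215 + 335 + 820 + 1,935 + 585) = 7,890; DTI = 7,890/16,050 = 49.2%.
LTV = 570,500/897,500 = 63.6%.
Reserves = 59,020/4,215 = 14.0 months.
Program A: score 729 ≥ 600; DTI 49.2% ≤ 50% → qualifies.
Program B: score 729 ≥ 700; DTI 49.2% ≤ 50%; LTV 63.6% ≤ 90%; employment 47 ≥ 18 mo; reserves 14.0 ≥ 3 mo → qualifies.
Program C: score 729 ≥ 660; DTI 49.2% ≤ 50%; LTV 63.6% ≤ 100%; reserves 14.0 ≥ 4 mo → qualifies.
Qualifying: Program A, Program B, Program C. Lowest rate is 7.70% → Program B.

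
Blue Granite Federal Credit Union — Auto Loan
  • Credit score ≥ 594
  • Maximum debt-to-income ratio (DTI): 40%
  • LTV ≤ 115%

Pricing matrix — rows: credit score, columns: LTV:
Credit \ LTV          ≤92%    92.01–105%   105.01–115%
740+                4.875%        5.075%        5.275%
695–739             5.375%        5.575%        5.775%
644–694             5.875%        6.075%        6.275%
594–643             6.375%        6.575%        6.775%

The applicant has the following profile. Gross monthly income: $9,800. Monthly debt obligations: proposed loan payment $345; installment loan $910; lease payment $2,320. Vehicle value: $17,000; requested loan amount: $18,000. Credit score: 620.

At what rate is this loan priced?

Credit score 620 ≥ 594; Total monthly debts = (345 + 910 + 2,320) = 3,575. DTI: 3,575 ÷ 9,800 = 36.5%, within the 40% cap
LTV = 18,000/17,000 = 105.9% ≤ 115%
Row: 620 falls in 594–643. Column: 105.9% falls in 105.01–115%. Rate = 6.775%.

6.775%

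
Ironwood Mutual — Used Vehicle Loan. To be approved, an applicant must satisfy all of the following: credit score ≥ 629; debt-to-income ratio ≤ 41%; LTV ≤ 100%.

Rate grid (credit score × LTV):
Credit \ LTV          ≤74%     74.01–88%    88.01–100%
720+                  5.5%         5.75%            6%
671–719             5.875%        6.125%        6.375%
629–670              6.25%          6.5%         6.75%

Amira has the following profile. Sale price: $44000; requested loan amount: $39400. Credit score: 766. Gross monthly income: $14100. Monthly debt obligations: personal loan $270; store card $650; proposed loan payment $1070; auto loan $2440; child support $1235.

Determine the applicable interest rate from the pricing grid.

6%

Credit score 766 ≥ 629; Total monthly debts = (270 + 650 + 1,070 + 2,440 + 1,235) = 5,665. DTI: 5,665 ÷ 14,100 = 40.2%, within the 41% cap
LTV: 39,400 ÷ 44,000 = 89.5%, within 100% cap
Credit 766 → row 720+; LTV 89.5% → column 88.01–100%. Grid cell → 6%.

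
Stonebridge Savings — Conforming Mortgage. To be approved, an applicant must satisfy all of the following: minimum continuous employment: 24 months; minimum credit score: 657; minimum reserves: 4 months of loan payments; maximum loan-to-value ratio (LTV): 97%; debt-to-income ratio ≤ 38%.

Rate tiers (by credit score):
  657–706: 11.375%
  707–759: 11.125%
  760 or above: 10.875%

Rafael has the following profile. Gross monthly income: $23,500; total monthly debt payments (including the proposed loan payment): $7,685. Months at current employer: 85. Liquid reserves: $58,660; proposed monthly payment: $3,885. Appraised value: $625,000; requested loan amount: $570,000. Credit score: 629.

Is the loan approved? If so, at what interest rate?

Denied

Credit score 629 < 657 (below minimum)
Loan-to-value = 570,000/625,000 = 91.2% — pass (97% max)
Liquid reserves cover 58,660/3,885 = 15.1 months — ≥ 4 required
DTI = 7,685/23,500 = 32.7% ≤ 38%
Employment 85 ≥ 24 months
Not all requirements met → denied.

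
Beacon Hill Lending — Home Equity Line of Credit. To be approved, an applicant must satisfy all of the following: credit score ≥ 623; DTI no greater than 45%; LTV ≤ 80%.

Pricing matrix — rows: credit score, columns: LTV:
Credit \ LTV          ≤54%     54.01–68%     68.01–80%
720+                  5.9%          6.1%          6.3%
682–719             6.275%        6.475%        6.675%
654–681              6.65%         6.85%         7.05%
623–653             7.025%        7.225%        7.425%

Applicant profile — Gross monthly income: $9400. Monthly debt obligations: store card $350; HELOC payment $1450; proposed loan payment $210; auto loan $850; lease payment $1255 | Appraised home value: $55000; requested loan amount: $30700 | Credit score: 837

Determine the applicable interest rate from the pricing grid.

Credit score 837 ≥ 623; Total monthly debts = (350 + 1,450 + 210 + 850 + 1,255) = 4,115. DTI: 4,115 ÷ 9,400 = 43.8%, within the 45% cap
Loan-to-value = 30,700/55,000 = 55.8% — pass (80% max)
Credit 837 → row 720+; LTV 55.8% → column 54.01–68%. Grid cell → 6.1%.

6.1%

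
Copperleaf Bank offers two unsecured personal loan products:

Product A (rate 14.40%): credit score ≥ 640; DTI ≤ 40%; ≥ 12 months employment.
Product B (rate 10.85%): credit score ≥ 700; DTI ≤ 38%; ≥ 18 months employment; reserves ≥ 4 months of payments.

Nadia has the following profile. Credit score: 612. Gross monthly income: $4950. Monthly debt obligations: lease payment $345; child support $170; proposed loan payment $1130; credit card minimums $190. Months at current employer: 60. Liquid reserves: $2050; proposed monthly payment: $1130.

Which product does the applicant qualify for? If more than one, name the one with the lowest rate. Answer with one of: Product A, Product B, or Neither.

Neither

Total debts = (345 + 170 + 1,130 + 190) = 1,835; DTI = 1,835/4,950 = 37.1%.
Reserves = 2,050/1,130 = 1.8 months.
Product A: score 612 < 640; DTI 37.1% ≤ 40%; employment 60 ≥ 12 mo → does not qualify.
Product B: score 612 < 700; DTI 37.1% ≤ 38%; employment 60 ≥ 18 mo; reserves 1.8 < 4 mo → does not qualify.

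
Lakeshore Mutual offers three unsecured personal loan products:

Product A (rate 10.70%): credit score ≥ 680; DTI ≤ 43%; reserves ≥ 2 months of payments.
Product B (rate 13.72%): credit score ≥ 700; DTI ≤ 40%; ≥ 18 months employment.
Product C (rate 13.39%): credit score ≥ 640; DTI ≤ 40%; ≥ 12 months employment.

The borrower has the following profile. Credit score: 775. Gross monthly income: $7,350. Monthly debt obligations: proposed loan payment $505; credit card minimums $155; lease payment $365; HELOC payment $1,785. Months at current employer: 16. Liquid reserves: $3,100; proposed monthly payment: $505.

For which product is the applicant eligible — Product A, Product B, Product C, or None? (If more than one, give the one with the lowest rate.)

Total debts = (505 + 155 + 365 + 1,785) = 2,810; DTI = 2,810/7,350 = 38.2%.
Reserves = 3,100/505 = 6.1 months.
Product A: score 775 ≥ 680; DTI 38.2% ≤ 43%; reserves 6.1 ≥ 2 mo → qualifies.
Product B: score 775 ≥ 700; DTI 38.2% ≤ 40%; employment 16 < 18 mo → does not qualify.
Product C: score 775 ≥ 640; DTI 38.2% ≤ 40%; employment 16 ≥ 12 mo → qualifies.
Qualifying: Product A, Product C. Lowest rate is 10.70% → Product A.

Product A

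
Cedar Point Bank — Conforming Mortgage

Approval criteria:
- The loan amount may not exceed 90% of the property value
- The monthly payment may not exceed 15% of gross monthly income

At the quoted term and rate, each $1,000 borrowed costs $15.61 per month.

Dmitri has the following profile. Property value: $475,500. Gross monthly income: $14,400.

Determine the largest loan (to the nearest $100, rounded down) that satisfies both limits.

$138,300

Payment cap: 15% × $14,400 = $2,160/month.
At $15.61 per $1,000, that supports 2,160/15.61 × 1,000 ≈ $138,372 → $138,300.
LTV cap: 90% × $475,500 = $427,950 → $427,900.
Binding constraint: payment-to-income.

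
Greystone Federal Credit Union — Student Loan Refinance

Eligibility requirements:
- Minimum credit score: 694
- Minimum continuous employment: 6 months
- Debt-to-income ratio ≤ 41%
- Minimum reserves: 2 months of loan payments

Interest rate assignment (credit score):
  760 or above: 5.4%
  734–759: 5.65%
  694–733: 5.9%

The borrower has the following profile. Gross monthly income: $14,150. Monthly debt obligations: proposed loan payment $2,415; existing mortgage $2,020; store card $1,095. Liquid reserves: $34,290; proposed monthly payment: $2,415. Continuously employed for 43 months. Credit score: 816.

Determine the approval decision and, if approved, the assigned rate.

Credit score 816 ≥ 694 (meets minimum)
Liquid reserves cover 34,290/2,415 = 14.2 months — ≥ 2 required
Total monthly debts = (2,415 + 2,020 + 1,095) = 5,530. Debt-to-income = 5,530/14,150 = 39.1% — meets 41% limit
Employment 43 ≥ 6 months
All requirements met. Score 816 falls in the 760 or above tier → 5.4%.

Approved at 5.4%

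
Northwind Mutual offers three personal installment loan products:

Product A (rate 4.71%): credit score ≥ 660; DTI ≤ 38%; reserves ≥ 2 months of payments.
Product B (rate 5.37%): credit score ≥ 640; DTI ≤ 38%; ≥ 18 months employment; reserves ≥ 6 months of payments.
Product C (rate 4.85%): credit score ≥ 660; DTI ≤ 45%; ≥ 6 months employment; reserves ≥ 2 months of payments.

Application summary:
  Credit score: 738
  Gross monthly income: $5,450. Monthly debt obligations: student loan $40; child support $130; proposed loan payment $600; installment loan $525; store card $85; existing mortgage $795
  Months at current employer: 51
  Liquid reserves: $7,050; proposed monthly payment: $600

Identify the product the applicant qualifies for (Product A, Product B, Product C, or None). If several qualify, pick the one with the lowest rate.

Product C

Total debts = (40 + 130 + 600 + 525 + 85 + 795) = 2,175; DTI = 2,175/5,450 = 39.9%.
Reserves = 7,050/600 = 11.8 months.
Product A: score 738 ≥ 660; DTI 39.9% > 38%; reserves 11.8 ≥ 2 mo → does not qualify.
Product B: score 738 ≥ 640; DTI 39.9% > 38%; employment 51 ≥ 18 mo; reserves 11.8 ≥ 6 mo → does not qualify.
Product C: score 738 ≥ 660; DTI 39.9% ≤ 45%; employment 51 ≥ 6 mo; reserves 11.8 ≥ 2 mo → qualifies.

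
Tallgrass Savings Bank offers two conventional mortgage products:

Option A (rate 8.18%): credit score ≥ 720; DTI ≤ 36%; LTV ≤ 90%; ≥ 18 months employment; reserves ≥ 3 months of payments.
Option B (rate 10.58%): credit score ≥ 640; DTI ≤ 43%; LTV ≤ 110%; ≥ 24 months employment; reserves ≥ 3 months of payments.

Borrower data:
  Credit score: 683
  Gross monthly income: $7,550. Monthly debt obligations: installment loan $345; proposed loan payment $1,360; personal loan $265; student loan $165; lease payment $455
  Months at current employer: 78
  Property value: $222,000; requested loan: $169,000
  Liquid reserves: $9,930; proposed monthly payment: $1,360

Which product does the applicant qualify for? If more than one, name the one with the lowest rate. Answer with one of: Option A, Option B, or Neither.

Total debts = (345 + 1,360 + 265 + 165 + 455) = 2,590; DTI = 2,590/7,550 = 34.3%.
LTV = 169,000/222,000 = 76.1%.
Reserves = 9,930/1,360 = 7.3 months.
Option A: score 683 < 720; DTI 34.3% ≤ 36%; LTV 76.1% ≤ 90%; employment 78 ≥ 18 mo; reserves 7.3 ≥ 3 mo → does not qualify.
Option B: score 683 ≥ 640; DTI 34.3% ≤ 43%; LTV 76.1% ≤ 110%; employment 78 ≥ 24 mo; reserves 7.3 ≥ 3 mo → qualifies.

Option B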